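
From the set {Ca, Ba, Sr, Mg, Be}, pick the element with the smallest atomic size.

Be is in period 2, group 2; Mg is in period 3, group 2; Ca is in period 4, group 2; Sr is in period 5, group 2; Ba is in period 6, group 2.
Radius decreases left→right (rising Z_eff, same n) and increases top→bottom (higher n).
All are in group 2, so atomic radius increases down the group.
The smallest atomic size among these belongs to Be.

Be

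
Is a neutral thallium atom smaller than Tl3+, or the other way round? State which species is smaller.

Tl3+

Forming Tl3+ removes 3 electrons from Tl. Fewer electrons for the same nuclear charge means less shielding and a higher Z_eff on the remaining electrons, and for main-group metals the entire outer shell is lost.
A cation is smaller than its parent atom: Tl3+ < Tl.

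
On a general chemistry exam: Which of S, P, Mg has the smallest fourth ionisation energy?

S

Consider each +3 ion: S³⁺ still has 3 valence electrons; P³⁺ still has 2 valence electrons; Mg³⁺ is already 1 electron into the core.
Core electrons are held far more tightly than valence electrons, so Mg tops the IE_4 order.
Valence configurations: S³⁺ [Ne]3s²3p¹, P³⁺ [Ne]3s².
S³⁺ loses a lone 3p electron whereas P³⁺ must break into a filled 3s² pair, so IE_4(P) > IE_4(S) even though S has the higher nuclear charge.
The numbers (kJ/mol): S 4556, P 4964, Mg 10543.
Hence IE_4: S < P < Mg.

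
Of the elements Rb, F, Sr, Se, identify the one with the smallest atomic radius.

F

F is in period 2, group 17; Se is in period 4, group 16; Rb is in period 5, group 1; Sr is in period 5, group 2.
Atomic radius shrinks across a period as nuclear charge pulls the same shell inward, and grows down a group as new shells are added.
These span different periods and groups, so the two trends combine.
Se > F: relative to F, both the across-period and down-group shifts push Se's atomic radius up.
Sr > Se: both effects reinforce here, so Sr is clearly the larger of the two.
Rb > Sr: Rb lies to the left of Sr in period 5, so the across-period effect alone puts Rb larger.
Tabulated atomic radius (pm): F 64, Se 116, Rb 210, Sr 185.
The smallest atomic radius among these belongs to F.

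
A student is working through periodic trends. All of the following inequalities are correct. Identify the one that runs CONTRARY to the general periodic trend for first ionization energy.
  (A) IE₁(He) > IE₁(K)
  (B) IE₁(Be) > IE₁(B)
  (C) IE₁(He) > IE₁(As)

(B)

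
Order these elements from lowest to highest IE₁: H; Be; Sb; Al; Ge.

Al, Ge, Sb, Be, H

H is in period 1, group 1; Be is in period 2, group 2; Al is in period 3, group 13; Ge is in period 4, group 14; Sb is in period 5, group 15.
IE₁ increases left→right with effective nuclear charge and decreases top→bottom as the valence shell moves farther out.
A diagonal step moves right (one effect) and down (the opposite effect) at once.
Ge > Al: period and group pull opposite ways; the across-period shift dominates (762 vs 578 kJ/mol).
Sb > Ge: the two effects oppose for this pair; the across-period effect wins (831 vs 762 kJ/mol).
Be > Sb: period and group pull opposite ways; the down-group shift dominates (900 vs 831 kJ/mol).
H > Be: period and group pull opposite ways; the down-group shift dominates (1312 vs 900 kJ/mol).
Approximate values (kJ/mol): H 1312, Be 900, Al 578, Ge 762, Sb 831.
So from lowest to highest: Al < Ge < Sb < Be < H.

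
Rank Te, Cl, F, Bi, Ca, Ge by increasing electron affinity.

Ca < Bi < Ge < Te < F < Cl

F is in period 2, group 17; Cl is in period 3, group 17; Ca is in period 4, group 2; Ge is in period 4, group 14; Te is in period 5, group 16; Bi is in period 6, group 15.
EA tends to increase across a period and decrease down a group, though the pattern is less regular than for IE or radius.
These span different periods and groups, so the two trends combine.
Bi > Ca: the two effects oppose for this pair; the across-period effect wins (91 vs 2 kJ/mol).
Ge > Bi: the two effects oppose for this pair; the down-group effect wins (119 vs 91 kJ/mol).
Te > Ge: the two effects oppose for this pair; the across-period effect wins (190 vs 119 kJ/mol).
F > Te: both effects reinforce here, so F is clearly the higher of the two.
Cl > F: this pair runs against the simple trend — see the exception note.
Note the exception: Cl has a higher electron affinity than F, contrary to the simple trend — F's small 2p subshell makes the incoming electron feel strong e⁻–e⁻ repulsion, so Cl actually releases more energy on gaining an electron.
Tabulated electron affinity (kJ/mol): F 328, Cl 349, Ca 2, Ge 119, Te 190, Bi 91.
So from lowest to highest: Ca < Bi < Ge < Te < F < Cl.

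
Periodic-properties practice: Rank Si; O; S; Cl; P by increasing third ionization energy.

IE_3 is the cost of taking one more electron from the +2 cation: Si²⁺ still has 2 valence electrons; O²⁺ still has 4 valence electrons; S²⁺ still has 4 valence electrons; Cl²⁺ still has 5 valence electrons; P²⁺ still has 3 valence electrons.
All are still removing valence electrons, so compare the +2 ions as you would atoms: IE_3 generally rises across a period (higher Z_eff) and falls down a group (larger shell), subject to the usual subshell exceptions.
Valence configurations: Si²⁺ [Ne]3s², O²⁺ [He]2s²2p², S²⁺ [Ne]3s²3p², Cl²⁺ [Ne]3s²3p³, P²⁺ [Ne]3s²3p¹.
P²⁺ loses a lone 3p electron whereas Si²⁺ must break into a filled 3s² pair, so IE_3(Si) > IE_3(P) even though P has the higher nuclear charge.
Tabulated IE_3 (kJ/mol): Si 3232, O 5300, S 3357, Cl 3822, P 2914.
Putting it together, IE_3: P < Si < S < Cl < O.

P < Si < S < Cl < O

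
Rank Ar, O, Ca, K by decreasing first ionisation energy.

Ar > O > Ca > K

Across a period the outer electron is held more tightly (higher IE₁); down a group it sits in a higher shell, more shielded, and comes off more easily.
These span different periods and groups, so the two trends combine.
Ca > K: both are in period 4; the period trend gives Ca the larger value.
O > Ca: relative to Ca, both the across-period and down-group shifts push O's first ionization energy up.
Ar > O: the two effects oppose for this pair; the across-period effect wins (1521 vs 1314 kJ/mol).
Tabulated first ionization energy (kJ/mol): O 1314, Ar 1521, K 419, Ca 590.
So from highest to lowest: Ar > O > Ca > K.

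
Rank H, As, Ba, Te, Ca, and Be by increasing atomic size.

H < Be < As < Te < Ca < Ba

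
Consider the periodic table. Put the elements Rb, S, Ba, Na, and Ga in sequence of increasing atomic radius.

S < Ga < Na < Ba < Rb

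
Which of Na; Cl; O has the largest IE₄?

Consider each +3 ion: Na³⁺ is already 2 electrons into the core; Cl³⁺ still has 4 valence electrons; O³⁺ still has 3 valence electrons.
Breaking into a closed-shell core is much more expensive than removing a leftover valence electron — Na has the largest IE_4 here.
Valence configurations: Cl³⁺ [Ne]3s²3p², O³⁺ [He]2s²2p¹.
Tabulated IE_4 (kJ/mol): Na 9543, Cl 5159, O 7469.
Overall IE_4 order: Cl < O < Na.

Na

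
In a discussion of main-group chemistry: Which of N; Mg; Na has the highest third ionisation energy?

IE_3 is the cost of taking one more electron from the +2 cation: N²⁺ still has 3 valence electrons; Mg²⁺ is the bare [Ne] core; Na²⁺ is already 1 electron into the core.
Breaking into a closed-shell core is much more expensive than removing a leftover valence electron — Na and Mg have the largest IE_3 here.
Tabulated IE_3 (kJ/mol): N 4578, Mg 7733, Na 6910.
Putting it together, IE_3: N < Na < Mg.

Mg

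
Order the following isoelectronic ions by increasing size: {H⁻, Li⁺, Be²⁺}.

All of these have 2 electrons, so size is governed by nuclear charge alone: the more protons, the stronger the pull on the same electron cloud, and the smaller the ion.
Nuclear charges: Be²⁺ (Z=4), Li⁺ (Z=3), H⁻ (Z=1).
Smallest to largest: Be²⁺ < Li⁺ < H⁻.

Be²⁺, Li⁺, H⁻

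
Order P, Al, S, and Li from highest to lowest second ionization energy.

Li, S, P, Al

Consider each +1 ion: P⁺ still has 4 valence electrons; Al⁺ still has 2 valence electrons; S⁺ still has 5 valence electrons; Li⁺ is the bare [He] core.
Core electrons are held far more tightly than valence electrons, so Li tops the IE_2 order.
Valence configurations: P⁺ [Ne]3s²3p², Al⁺ [Ne]3s², S⁺ [Ne]3s²3p³.
Approximate IE_2 values (kJ/mol): P 1907, Al 1817, S 2252, Li 7298.
Putting it together, IE_2: Al < P < S < Li.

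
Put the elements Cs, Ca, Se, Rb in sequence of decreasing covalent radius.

Cs > Rb > Ca > Se

Ca is in period 4, group 2; Se is in period 4, group 16; Rb is in period 5, group 1; Cs is in period 6, group 1.
Moving right in a period, electrons are added to the same shell under a stronger nuclear pull, so atoms get smaller; moving down, a new shell is opened and atoms get larger.
Neither a single period nor a single group — weigh both effects.
Ca > Se: both are in period 4; the period trend gives Ca the larger value.
Rb > Ca: both effects reinforce here, so Rb is clearly the larger of the two.
Cs > Rb: they share group 1; the group trend gives Cs the larger value.
For reference (pm): Ca 171, Se 116, Rb 210, Cs 232.
So from largest to smallest: Cs > Rb > Ca > Se.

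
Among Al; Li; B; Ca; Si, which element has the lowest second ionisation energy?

The second ionization energy removes an electron from the +1 ion. For each element: Al⁺ still has 2 valence electrons; Li⁺ is the bare [He] core; B⁺ still has 2 valence electrons; Ca⁺ still has 1 valence electron; Si⁺ still has 3 valence electrons.
Core electrons are held far more tightly than valence electrons, so Li tops the IE_2 order.
Valence configurations: Al⁺ [Ne]3s², B⁺ [He]2s², Ca⁺ [Ar]4s¹, Si⁺ [Ne]3s²3p¹.
Si⁺ loses a lone 3p electron whereas Al⁺ must break into a filled 3s² pair, so IE_2(Al) > IE_2(Si) even though Si has the higher nuclear charge.
Tabulated IE_2 (kJ/mol): Al 1817, Li 7298, B 2427, Ca 1145, Si 1577.
Putting it together, IE_2: Ca < Si < Al < B < Li.

Ca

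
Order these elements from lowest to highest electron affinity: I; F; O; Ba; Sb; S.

Ba < Sb < O < S < I < F

Atoms with high Z_eff and room in the valence shell (especially the halogens) have the most exothermic electron affinities.
Neither a single period nor a single group — weigh both effects.
Sb > Ba: both effects reinforce here, so Sb is clearly the higher of the two.
O > Sb: both effects reinforce here, so O is clearly the higher of the two.
S > O: this pair runs against the simple trend — see the exception note.
I > S: the two effects oppose for this pair; the across-period effect wins (295 vs 200 kJ/mol).
F > I: they share group 17; the group trend gives F the larger value.
Note the exception: S has a higher electron affinity than O, contrary to the simple trend — the compact 2p subshell of O repels the added electron more than S's larger 3p does.
Tabulated electron affinity (kJ/mol): O 141, F 328, S 200, Sb 103, I 295, Ba 14.
So from lowest to highest: Ba < Sb < O < S < I < F.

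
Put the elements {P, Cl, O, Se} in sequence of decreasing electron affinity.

Electron affinity generally becomes more exothermic across a period toward the halogens and less exothermic down a group.
Here both period and group differ, so the two effects have to be weighed against each other.
O > P: both effects reinforce here, so O is clearly the higher of the two.
Se > O: this pair runs against the simple trend — see the exception note.
Cl > Se: both effects reinforce here, so Cl is clearly the higher of the two.
Note the exception: Se has a higher electron affinity than O, contrary to the simple trend — O's compact 2p subshell gives strong electron–electron repulsion on the added electron.
For reference (kJ/mol): O 141, P 72, Cl 349, Se 195.
So from highest to lowest: Cl > Se > O > P.

Cl > Se > O > P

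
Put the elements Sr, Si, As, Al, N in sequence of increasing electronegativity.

Sr, Al, Si, As, N

N is in period 2, group 15; Al is in period 3, group 13; Si is in period 3, group 14; As is in period 4, group 15; Sr is in period 5, group 2.
Atoms toward the upper right of the periodic table pull bonding electrons most strongly.
Here both period and group differ, so the two effects have to be weighed against each other.
Al > Sr: relative to Sr, both the across-period and down-group shifts push Al's electronegativity up.
Si > Al: Si lies to the right of Al in period 3, so the across-period effect alone puts Si higher.
As > Si: the two effects oppose for this pair; the across-period effect wins (2.18 vs 1.90).
N > As: they share group 15; the group trend gives N the larger value.
Approximate values (Pauling): N 3.04, Al 1.61, Si 1.90, As 2.18, Sr 0.95.
So from lowest to highest: Sr < Al < Si < As < N.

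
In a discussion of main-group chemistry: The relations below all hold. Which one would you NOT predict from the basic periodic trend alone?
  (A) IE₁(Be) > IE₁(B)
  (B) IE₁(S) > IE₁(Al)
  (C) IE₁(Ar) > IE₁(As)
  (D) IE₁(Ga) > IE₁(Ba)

(A)

The general trend: first ionization energy increases across a period and decreases down a group.
(A) Be (period 2, group 2) vs B (period 2, group 13): the stated order contradicts the simple trend.
(B) S (period 3, group 16) vs Al (period 3, group 13): the stated order agrees with the simple trend.
(C) Ar (period 3, group 18) vs As (period 4, group 15): the stated order agrees with the simple trend.
(D) Ga (period 4, group 13) vs Ba (period 6, group 2): the stated order agrees with the simple trend.
The exception is (A): removing B's lone 2p electron is easier than breaking Be's filled 2s².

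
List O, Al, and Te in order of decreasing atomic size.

Te > Al > O

O is in period 2, group 16; Al is in period 3, group 13; Te is in period 5, group 16.
Across a period the added protons contract the valence shell; down a group each new principal shell makes the atom larger.
Here both period and group differ, so the two effects have to be weighed against each other.
Al > O: both effects reinforce here, so Al is clearly the larger of the two.
Te > Al: period and group pull opposite ways; the down-group shift dominates (136 vs 126 pm).
Tabulated atomic radius (pm): O 63, Al 126, Te 136.
So from largest to smallest: Te > Al > O.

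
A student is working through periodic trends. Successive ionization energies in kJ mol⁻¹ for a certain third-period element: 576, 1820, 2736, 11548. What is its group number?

Group 13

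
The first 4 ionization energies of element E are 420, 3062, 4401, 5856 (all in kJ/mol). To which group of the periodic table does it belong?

Look for the largest jump between consecutive ionization energies: IE2/IE1 ≈ 7.3, far larger than any earlier ratio.
That jump marks the point where a core electron is being removed. So the atom has 1 valence electron.
A main-group element with 1 valence electron is in group 1.

Group 1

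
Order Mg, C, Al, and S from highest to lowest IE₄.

Al > Mg > C > S

Consider each +3 ion: Mg³⁺ is already 1 electron into the core; C³⁺ still has 1 valence electron; Al³⁺ is the bare [Ne] core; S³⁺ still has 3 valence electrons.
Core electrons are held far more tightly than valence electrons, so Mg and Al top the IE_4 order.
Valence configurations: C³⁺ [He]2s¹, S³⁺ [Ne]3s²3p¹.
Approximate IE_4 values (kJ/mol): Mg 10543, C 6223, Al 11577, S 4556.
Hence IE_4: S < C < Mg < Al.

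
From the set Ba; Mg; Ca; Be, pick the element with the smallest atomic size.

Be is in period 2, group 2; Mg is in period 3, group 2; Ca is in period 4, group 2; Ba is in period 6, group 2.
Moving right in a period, electrons are added to the same shell under a stronger nuclear pull, so atoms get smaller; moving down, a new shell is opened and atoms get larger.
All are in group 2, so atomic radius increases down the group.
The smallest atomic size among these belongs to Be.

Be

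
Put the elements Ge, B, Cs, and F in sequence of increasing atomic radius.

B is in period 2, group 13; F is in period 2, group 17; Ge is in period 4, group 14; Cs is in period 6, group 1.
Across a period the added protons contract the valence shell; down a group each new principal shell makes the atom larger.
Here both period and group differ, so the two effects have to be weighed against each other.
B > F: both are in period 2; the period trend gives B the larger value.
Ge > B: the two effects oppose for this pair; the down-group effect wins (121 vs 85 pm).
Cs > Ge: both effects reinforce here, so Cs is clearly the larger of the two.
For reference (pm): B 85, F 64, Ge 121, Cs 232.
So from smallest to largest: F < B < Ge < Cs.

F, B, Ge, Cs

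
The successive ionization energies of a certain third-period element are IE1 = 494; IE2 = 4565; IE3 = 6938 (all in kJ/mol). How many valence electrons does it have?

Look for the largest jump between consecutive ionization energies: IE2/IE1 ≈ 9.2, far larger than any earlier ratio.
That jump marks the point where a core electron is being removed. So the atom has 1 valence electron.

1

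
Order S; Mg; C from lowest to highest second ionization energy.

After 1 electron has been removed, what remains? S⁺ still has 5 valence electrons; Mg⁺ still has 1 valence electron; C⁺ still has 3 valence electrons.
All are still removing valence electrons, so compare the +1 ions as you would atoms: IE_2 generally rises across a period (higher Z_eff) and falls down a group (larger shell), subject to the usual subshell exceptions.
Valence configurations: S⁺ [Ne]3s²3p³, Mg⁺ [Ne]3s¹, C⁺ [He]2s²2p¹.
Approximate IE_2 values (kJ/mol): S 2252, Mg 1451, C 2353.
Hence IE_2: Mg < S < C.

Mg, S, C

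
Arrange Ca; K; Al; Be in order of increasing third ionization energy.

After 2 electrons have been removed, what remains? Ca²⁺ is the bare [Ar] core; K²⁺ is already 1 electron into the core; Al²⁺ still has 1 valence electron; Be²⁺ is the bare [He] core.
Pulling an electron out of a noble-gas core costs far more than removing a remaining valence electron, so K, Ca and Be sit at the high end of IE_3.
Tabulated IE_3 (kJ/mol): Ca 4912, K 4420, Al 2745, Be 14849.
Overall IE_3 order: Al < K < Ca < Be.

Al < K < Ca < Be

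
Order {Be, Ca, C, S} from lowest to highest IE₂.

Ca, Be, S, C

Consider each +1 ion: Be⁺ still has 1 valence electron; Ca⁺ still has 1 valence electron; C⁺ still has 3 valence electrons; S⁺ still has 5 valence electrons.
All are still removing valence electrons, so compare the +1 ions as you would atoms: IE_2 generally rises across a period (higher Z_eff) and falls down a group (larger shell), subject to the usual subshell exceptions.
Valence configurations: Be⁺ [He]2s¹, Ca⁺ [Ar]4s¹, C⁺ [He]2s²2p¹, S⁺ [Ne]3s²3p³.
Approximate IE_2 values (kJ/mol): Be 1757, Ca 1145, C 2353, S 2252.
Overall IE_2 order: Ca < Be < S < C.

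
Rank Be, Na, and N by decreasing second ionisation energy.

Na, N, Be

IE_2 is the cost of taking one more electron from the +1 cation: Be⁺ still has 1 valence electron; Na⁺ is the bare [Ne] core; N⁺ still has 4 valence electrons.
Breaking into a closed-shell core is much more expensive than removing a leftover valence electron — Na has the largest IE_2 here.
Valence configurations: Be⁺ [He]2s¹, N⁺ [He]2s²2p².
The numbers (kJ/mol): Be 1757, Na 4562, N 2856.
Putting it together, IE_2: Be < N < Na.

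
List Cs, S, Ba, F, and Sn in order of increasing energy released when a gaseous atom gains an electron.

Ba < Cs < Sn < S < F

F is in period 2, group 17; S is in period 3, group 16; Sn is in period 5, group 14; Cs is in period 6, group 1; Ba is in period 6, group 2.
EA tends to increase across a period and decrease down a group, though the pattern is less regular than for IE or radius.
Neither a single period nor a single group — weigh both effects.
Cs > Ba: this pair runs against the simple trend — see the exception note.
Sn > Cs: both effects reinforce here, so Sn is clearly the higher of the two.
S > Sn: relative to Sn, both the across-period and down-group shifts push S's electron affinity up.
F > S: both effects reinforce here, so F is clearly the higher of the two.
Note the exception: Cs has a higher electron affinity than Ba, contrary to the simple trend — adding an electron to Ba (ns²) has to open a new, higher-energy np subshell, which is unfavourable.
Tabulated electron affinity (kJ/mol): F 328, S 200, Sn 107, Cs 46, Ba 14.
So from lowest to highest: Ba < Cs < Sn < S < F.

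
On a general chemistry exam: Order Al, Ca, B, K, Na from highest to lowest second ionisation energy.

IE_2 is the cost of taking one more electron from the +1 cation: Al⁺ still has 2 valence electrons; Ca⁺ still has 1 valence electron; B⁺ still has 2 valence electrons; K⁺ is the bare [Ar] core; Na⁺ is the bare [Ne] core.
Breaking into a closed-shell core is much more expensive than removing a leftover valence electron — K and Na have the largest IE_2 here.
Valence configurations: Al⁺ [Ne]3s², Ca⁺ [Ar]4s¹, B⁺ [He]2s².
Tabulated IE_2 (kJ/mol): Al 1817, Ca 1145, B 2427, K 3052, Na 4562.
Hence IE_2: Ca < Al < B < K < Na.

Na, K, B, Al, Ca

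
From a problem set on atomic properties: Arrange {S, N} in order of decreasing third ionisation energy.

N > S

Consider each +2 ion: S²⁺ still has 4 valence electrons; N²⁺ still has 3 valence electrons.
All are still removing valence electrons, so compare the +2 ions as you would atoms: IE_3 generally rises across a period (higher Z_eff) and falls down a group (larger shell), subject to the usual subshell exceptions.
Valence configurations: S²⁺ [Ne]3s²3p², N²⁺ [He]2s²2p¹.
The numbers (kJ/mol): S 3357, N 4578.
Overall IE_3 order: S < N.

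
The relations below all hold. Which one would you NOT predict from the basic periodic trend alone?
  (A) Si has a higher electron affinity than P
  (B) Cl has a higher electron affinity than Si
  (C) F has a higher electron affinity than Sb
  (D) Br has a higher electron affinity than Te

(A)

The general trend: electron affinity increases across a period and decreases down a group.
(A) Si (period 3, group 14) vs P (period 3, group 15): the stated order contradicts the simple trend.
(B) Cl (period 3, group 17) vs Si (period 3, group 14): the stated order agrees with the simple trend.
(C) F (period 2, group 17) vs Sb (period 5, group 15): the stated order agrees with the simple trend.
(D) Br (period 4, group 17) vs Te (period 5, group 16): the stated order agrees with the simple trend.
The exception is (A): adding an electron to P's half-filled 3p³ is unfavourable, so Si (3p²) has the more exothermic EA.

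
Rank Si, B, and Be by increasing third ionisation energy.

Si < B < Be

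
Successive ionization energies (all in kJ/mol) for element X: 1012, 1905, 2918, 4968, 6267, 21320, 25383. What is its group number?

Look for the largest jump between consecutive ionization energies: IE6/IE5 ≈ 3.4, far larger than any earlier ratio.
That jump marks the point where a core electron is being removed. So the atom has 5 valence electrons.
A main-group element with 5 valence electrons is in group 15.

Group 15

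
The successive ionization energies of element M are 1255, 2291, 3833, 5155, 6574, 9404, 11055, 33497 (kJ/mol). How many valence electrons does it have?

7

Look for the largest jump between consecutive ionization energies: IE8/IE7 ≈ 3.0, far larger than any earlier ratio.
That jump marks the point where a core electron is being removed. So the atom has 7 valence electrons.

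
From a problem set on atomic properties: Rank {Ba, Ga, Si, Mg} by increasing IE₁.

Ba, Ga, Mg, Si

IE₁ increases left→right with effective nuclear charge and decreases top→bottom as the valence shell moves farther out.
These span different periods and groups, so the two trends combine.
Ga > Ba: both effects reinforce here, so Ga is clearly the higher of the two.
Mg > Ga: period and group pull opposite ways; the down-group shift dominates (738 vs 579 kJ/mol).
Si > Mg: both are in period 3; the period trend gives Si the larger value.
For reference (kJ/mol): Mg 738, Si 786, Ga 579, Ba 503.
So from lowest to highest: Ba < Ga < Mg < Si.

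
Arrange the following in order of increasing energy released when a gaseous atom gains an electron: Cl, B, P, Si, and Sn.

B < P < Sn < Si < Cl

B is in period 2, group 13; Si is in period 3, group 14; P is in period 3, group 15; Cl is in period 3, group 17; Sn is in period 5, group 14.
Atoms with high Z_eff and room in the valence shell (especially the halogens) have the most exothermic electron affinities.
Here both period and group differ, so the two effects have to be weighed against each other.
P > B: period and group pull opposite ways; the across-period shift dominates (72 vs 27 kJ/mol).
Sn > P: this pair runs against the simple trend — see the exception note.
Si > Sn: they share group 14; the group trend gives Si the larger value.
Cl > Si: Cl lies to the right of Si in period 3, so the across-period effect alone puts Cl higher.
Note the exception: Sn has a higher electron affinity than P, contrary to the simple trend — adding an electron to P's half-filled np³ subshell costs electron-pairing energy.
Note the exception: Si has a higher electron affinity than P, contrary to the simple trend — adding an electron to P's half-filled 3p³ is unfavourable, so Si (3p²) has the more exothermic EA.
Tabulated electron affinity (kJ/mol): B 27, Si 134, P 72, Cl 349, Sn 107.
So from lowest to highest: B < P < Sn < Si < Cl.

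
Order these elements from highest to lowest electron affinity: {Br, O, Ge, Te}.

Br > Te > O > Ge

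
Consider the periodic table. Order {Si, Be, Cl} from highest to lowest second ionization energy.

IE_2 is the cost of taking one more electron from the +1 cation: Si⁺ still has 3 valence electrons; Be⁺ still has 1 valence electron; Cl⁺ still has 6 valence electrons.
All are still removing valence electrons, so compare the +1 ions as you would atoms: IE_2 generally rises across a period (higher Z_eff) and falls down a group (larger shell), subject to the usual subshell exceptions.
Valence configurations: Si⁺ [Ne]3s²3p¹, Be⁺ [He]2s¹, Cl⁺ [Ne]3s²3p⁴.
Tabulated IE_2 (kJ/mol): Si 1577, Be 1757, Cl 2298.
So the second ionization energies run Si < Be < Cl.

Cl > Be > Si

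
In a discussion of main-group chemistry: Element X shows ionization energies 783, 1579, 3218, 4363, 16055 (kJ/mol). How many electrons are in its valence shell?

Look for the largest jump between consecutive ionization energies: IE5/IE4 ≈ 3.7, far larger than any earlier ratio.
That jump marks the point where a core electron is being removed. So the atom has 4 valence electrons.

4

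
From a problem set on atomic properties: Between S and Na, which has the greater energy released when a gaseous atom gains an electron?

S

Na is in period 3, group 1; S is in period 3, group 16.
Electron affinity generally becomes more exothermic across a period toward the halogens and less exothermic down a group.
All lie in period 3, so electron affinity increases left to right.
So S has the greater energy released when a gaseous atom gains an electron (S > Na).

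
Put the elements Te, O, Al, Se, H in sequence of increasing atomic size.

H, O, Se, Al, Te

H is in period 1, group 1; O is in period 2, group 16; Al is in period 3, group 13; Se is in period 4, group 16; Te is in period 5, group 16.
Across a period the added protons contract the valence shell; down a group each new principal shell makes the atom larger.
Neither a single period nor a single group — weigh both effects.
O > H: period and group pull opposite ways; the down-group shift dominates (63 vs 32 pm).
Se > O: they share group 16; the group trend gives Se the larger value.
Al > Se: the two effects oppose for this pair; the across-period effect wins (126 vs 116 pm).
Te > Al: the two effects oppose for this pair; the down-group effect wins (136 vs 126 pm).
Approximate values (pm): H 32, O 63, Al 126, Se 116, Te 136.
So from smallest to largest: H < O < Se < Al < Te.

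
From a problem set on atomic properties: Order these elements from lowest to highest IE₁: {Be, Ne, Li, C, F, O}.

Li is in period 2, group 1; Be is in period 2, group 2; C is in period 2, group 14; O is in period 2, group 16; F is in period 2, group 17; Ne is in period 2, group 18.
Removing the outermost electron gets harder across a period and easier down a group.
All lie in period 2, so first ionization energy increases left to right.
So from lowest to highest: Li < Be < C < O < F < Ne.

Li < Be < C < O < F < Ne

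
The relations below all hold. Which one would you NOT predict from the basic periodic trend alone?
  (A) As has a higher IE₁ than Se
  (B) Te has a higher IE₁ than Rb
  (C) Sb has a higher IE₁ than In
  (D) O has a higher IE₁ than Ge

(A)

The general trend: IE₁ increases across a period and decreases down a group.
(A) As (period 4, group 15) vs Se (period 4, group 16): the stated order contradicts the simple trend.
(B) Te (period 5, group 16) vs Rb (period 5, group 1): the stated order agrees with the simple trend.
(C) Sb (period 5, group 15) vs In (period 5, group 13): the stated order agrees with the simple trend.
(D) O (period 2, group 16) vs Ge (period 4, group 14): the stated order agrees with the simple trend.
The exception is (A): Se (4p⁴) ionizes more easily than half-filled As (4p³).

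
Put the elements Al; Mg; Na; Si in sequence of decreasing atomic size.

Na, Mg, Al, Si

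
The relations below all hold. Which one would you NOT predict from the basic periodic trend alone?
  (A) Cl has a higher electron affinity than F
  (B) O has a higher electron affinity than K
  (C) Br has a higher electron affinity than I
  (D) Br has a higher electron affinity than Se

The general trend: electron affinity increases across a period and decreases down a group.
(A) Cl (period 3, group 17) vs F (period 2, group 17): the stated order contradicts the simple trend.
(B) O (period 2, group 16) vs K (period 4, group 1): the stated order agrees with the simple trend.
(C) Br (period 4, group 17) vs I (period 5, group 17): the stated order agrees with the simple trend.
(D) Br (period 4, group 17) vs Se (period 4, group 16): the stated order agrees with the simple trend.
The exception is (A): F's small 2p subshell makes the incoming electron feel strong e⁻–e⁻ repulsion, so Cl actually releases more energy on gaining an electron.

(A)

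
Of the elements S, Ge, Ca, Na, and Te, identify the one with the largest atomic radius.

Ca

Atomic radius shrinks across a period as nuclear charge pulls the same shell inward, and grows down a group as new shells are added.
These span different periods and groups, so the two trends combine.
Ge > S: both effects reinforce here, so Ge is clearly the larger of the two.
Te > Ge: period and group pull opposite ways; the down-group shift dominates (136 vs 121 pm).
Na > Te: the two effects oppose for this pair; the across-period effect wins (155 vs 136 pm).
Ca > Na: period and group pull opposite ways; the down-group shift dominates (171 vs 155 pm).
Approximate values (pm): Na 155, S 103, Ca 171, Ge 121, Te 136.
The largest atomic radius among these belongs to Ca.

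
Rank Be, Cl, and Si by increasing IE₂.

After 1 electron has been removed, what remains? Be⁺ still has 1 valence electron; Cl⁺ still has 6 valence electrons; Si⁺ still has 3 valence electrons.
All are still removing valence electrons, so compare the +1 ions as you would atoms: IE_2 generally rises across a period (higher Z_eff) and falls down a group (larger shell), subject to the usual subshell exceptions.
Valence configurations: Be⁺ [He]2s¹, Cl⁺ [Ne]3s²3p⁴, Si⁺ [Ne]3s²3p¹.
Tabulated IE_2 (kJ/mol): Be 1757, Cl 2298, Si 1577.
Hence IE_2: Si < Be < Cl.

Si, Be, Cl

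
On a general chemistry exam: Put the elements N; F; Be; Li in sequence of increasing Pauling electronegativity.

Li < Be < N < F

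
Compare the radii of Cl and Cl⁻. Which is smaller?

Cl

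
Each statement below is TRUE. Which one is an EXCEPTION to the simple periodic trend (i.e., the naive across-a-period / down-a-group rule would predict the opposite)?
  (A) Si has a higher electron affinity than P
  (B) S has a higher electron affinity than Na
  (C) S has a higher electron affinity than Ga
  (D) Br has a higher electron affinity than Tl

(A)

The general trend: electron affinity increases across a period and decreases down a group.
(A) Si (period 3, group 14) vs P (period 3, group 15): the stated order contradicts the simple trend.
(B) S (period 3, group 16) vs Na (period 3, group 1): the stated order agrees with the simple trend.
(C) S (period 3, group 16) vs Ga (period 4, group 13): the stated order agrees with the simple trend.
(D) Br (period 4, group 17) vs Tl (period 6, group 13): the stated order agrees with the simple trend.
The exception is (A): adding an electron to P's half-filled 3p³ is unfavourable, so Si (3p²) has the more exothermic EA.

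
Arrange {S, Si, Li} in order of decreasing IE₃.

Li > S > Si

IE_3 is the cost of taking one more electron from the +2 cation: S²⁺ still has 4 valence electrons; Si²⁺ still has 2 valence electrons; Li²⁺ is already 1 electron into the core.
Core electrons are held far more tightly than valence electrons, so Li tops the IE_3 order.
Valence configurations: S²⁺ [Ne]3s²3p², Si²⁺ [Ne]3s².
The numbers (kJ/mol): S 3357, Si 3232, Li 11815.
Hence IE_3: Si < S < Li.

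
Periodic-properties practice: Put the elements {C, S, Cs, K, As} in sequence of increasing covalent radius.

C, S, As, K, Cs

Across a period the added protons contract the valence shell; down a group each new principal shell makes the atom larger.
Neither a single period nor a single group — weigh both effects.
S > C: period and group pull opposite ways; the down-group shift dominates (103 vs 75 pm).
As > S: both effects reinforce here, so As is clearly the larger of the two.
K > As: both are in period 4; the period trend gives K the larger value.
Cs > K: Cs sits below K in group 1, so the down-group effect alone puts Cs larger.
Approximate values (pm): C 75, S 103, K 196, As 121, Cs 232.
So from smallest to largest: C < S < As < K < Cs.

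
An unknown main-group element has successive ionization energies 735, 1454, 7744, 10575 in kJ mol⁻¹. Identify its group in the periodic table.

Look for the largest jump between consecutive ionization energies: IE3/IE2 ≈ 5.3, far larger than any earlier ratio.
That jump marks the point where a core electron is being removed. So the atom has 2 valence electrons.
A main-group element with 2 valence electrons is in group 2.

Group 2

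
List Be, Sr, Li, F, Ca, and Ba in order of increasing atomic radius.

Li is in period 2, group 1; Be is in period 2, group 2; F is in period 2, group 17; Ca is in period 4, group 2; Sr is in period 5, group 2; Ba is in period 6, group 2.
Atomic radius shrinks across a period as nuclear charge pulls the same shell inward, and grows down a group as new shells are added.
These span different periods and groups, so the two trends combine.
Be > F: both are in period 2; the period trend gives Be the larger value.
Li > Be: Li lies to the left of Be in period 2, so the across-period effect alone puts Li larger.
Ca > Li: the two effects oppose for this pair; the down-group effect wins (171 vs 133 pm).
Sr > Ca: Sr sits below Ca in group 2, so the down-group effect alone puts Sr larger.
Ba > Sr: Ba sits below Sr in group 2, so the down-group effect alone puts Ba larger.
Tabulated atomic radius (pm): Li 133, Be 102, F 64, Ca 171, Sr 185, Ba 196.
So from smallest to largest: F < Be < Li < Ca < Sr < Ba.

F < Be < Li < Ca < Sr < Ba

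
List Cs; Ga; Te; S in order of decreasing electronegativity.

S is in period 3, group 16; Ga is in period 4, group 13; Te is in period 5, group 16; Cs is in period 6, group 1.
EN rises left→right (higher Z_eff, smaller atoms) and falls top→bottom (larger, more shielded atoms).
Neither a single period nor a single group — weigh both effects.
Ga > Cs: relative to Cs, both the across-period and down-group shifts push Ga's electronegativity up.
Te > Ga: the two effects oppose for this pair; the across-period effect wins (2.10 vs 1.81).
S > Te: S sits above Te in group 16, so the down-group effect alone puts S higher.
Approximate values (Pauling): S 2.58, Ga 1.81, Te 2.10, Cs 0.79.
So from highest to lowest: S > Te > Ga > Cs.

S > Te > Ga > Cs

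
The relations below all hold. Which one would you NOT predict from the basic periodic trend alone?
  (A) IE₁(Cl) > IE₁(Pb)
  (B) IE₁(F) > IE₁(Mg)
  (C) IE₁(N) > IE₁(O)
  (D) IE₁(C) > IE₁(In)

The general trend: IE₁ increases across a period and decreases down a group.
(A) Cl (period 3, group 17) vs Pb (period 6, group 14): the stated order agrees with the simple trend.
(B) F (period 2, group 17) vs Mg (period 3, group 2): the stated order agrees with the simple trend.
(C) N (period 2, group 15) vs O (period 2, group 16): the stated order contradicts the simple trend.
(D) C (period 2, group 14) vs In (period 5, group 13): the stated order agrees with the simple trend.
The exception is (C): pairing an electron in O's 2p⁴ costs repulsion energy, so O ionizes more easily than half-filled N (2p³).

(C)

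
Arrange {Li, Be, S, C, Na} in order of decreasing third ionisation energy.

The third ionization energy removes an electron from the +2 ion. For each element: Li²⁺ is already 1 electron into the core; Be²⁺ is the bare [He] core; S²⁺ still has 4 valence electrons; C²⁺ still has 2 valence electrons; Na²⁺ is already 1 electron into the core.
Pulling an electron out of a noble-gas core costs far more than removing a remaining valence electron, so Na, Li and Be sit at the high end of IE_3.
Valence configurations: S²⁺ [Ne]3s²3p², C²⁺ [He]2s².
The numbers (kJ/mol): Li 11815, Be 14849, S 3357, C 4620, Na 6910.
Hence IE_3: S < C < Na < Li < Be.

Be > Li > Na > C > S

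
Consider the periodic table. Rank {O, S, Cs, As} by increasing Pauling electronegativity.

Smaller atoms with higher effective nuclear charge are more electronegative.
Here both period and group differ, so the two effects have to be weighed against each other.
As > Cs: both effects reinforce here, so As is clearly the higher of the two.
S > As: relative to As, both the across-period and down-group shifts push S's electronegativity up.
O > S: they share group 16; the group trend gives O the larger value.
For reference (Pauling): O 3.44, S 2.58, As 2.18, Cs 0.79.
So from lowest to highest: Cs < As < S < O.

Cs < As < S < O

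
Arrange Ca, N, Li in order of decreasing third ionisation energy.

Li > Ca > N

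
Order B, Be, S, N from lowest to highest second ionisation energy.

Consider each +1 ion: B⁺ still has 2 valence electrons; Be⁺ still has 1 valence electron; S⁺ still has 5 valence electrons; N⁺ still has 4 valence electrons.
All are still removing valence electrons, so compare the +1 ions as you would atoms: IE_2 generally rises across a period (higher Z_eff) and falls down a group (larger shell), subject to the usual subshell exceptions.
Valence configurations: B⁺ [He]2s², Be⁺ [He]2s¹, S⁺ [Ne]3s²3p³, N⁺ [He]2s²2p².
Tabulated IE_2 (kJ/mol): B 2427, Be 1757, S 2252, N 2856.
Overall IE_2 order: Be < S < B < N.

Be < S < B < N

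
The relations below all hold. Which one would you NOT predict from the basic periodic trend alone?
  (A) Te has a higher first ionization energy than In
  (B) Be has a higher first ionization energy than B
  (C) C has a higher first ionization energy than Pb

(B)

The general trend: first ionization energy increases across a period and decreases down a group.
(A) Te (period 5, group 16) vs In (period 5, group 13): the stated order agrees with the simple trend.
(B) Be (period 2, group 2) vs B (period 2, group 13): the stated order contradicts the simple trend.
(C) C (period 2, group 14) vs Pb (period 6, group 14): the stated order agrees with the simple trend.
The exception is (B): removing B's lone 2p electron is easier than breaking Be's filled 2s².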